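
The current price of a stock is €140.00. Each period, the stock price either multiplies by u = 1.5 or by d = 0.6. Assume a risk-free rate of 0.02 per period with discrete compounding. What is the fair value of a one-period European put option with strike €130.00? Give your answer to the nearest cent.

€24.05

Risk-neutral probability p = (1 + 0.02 − 0.6)/(1.5 − 0.6) = 0.4200/0.9000 = 0.4667
Terminal stock prices: S_u = 210, S_d = 84
Terminal payoffs (K − S): max(-80, 0) = 0, max(46, 0) = 46
Node 0 (S = 140): V_0 = 1/1.02·[0.4667·0.0000 + 0.5333·46.0000] = 24.0523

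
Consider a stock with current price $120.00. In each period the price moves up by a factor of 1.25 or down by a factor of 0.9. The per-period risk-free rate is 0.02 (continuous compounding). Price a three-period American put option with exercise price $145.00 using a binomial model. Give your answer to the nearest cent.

Risk-neutral probability p = (e^0.02 − 0.9)/(1.25 − 0.9) = 0.1202/0.3500 = 0.3434
Terminal stock prices: S_uuu = 234.4, S_uud = 168.8, S_udd = 121.5, S_ddd = 87.48
Terminal payoffs (K − S): max(-89.38, 0) = 0, max(-23.75, 0) = 0, max(23.5, 0) = 23.5, max(57.52, 0) = 57.52
Node uu (S = 187.5): continuation = e^(−0.02)·[0.3434·0.0000 + 0.6566·0.0000] = 0.0000; exercise value = 0.0000 ≤ continuation, so V_uu = 0.0000
Node ud (S = 135): continuation = e^(−0.02)·[0.3434·0.0000 + 0.6566·23.5000] = 15.1238; exercise value = 10.0000 ≤ continuation, so V_ud = 15.1238
Node dd (S = 97.2): continuation = e^(−0.02)·[0.3434·23.5000 + 0.6566·57.5200] = 44.9288; exercise value = 47.8000 > continuation, so V_dd = 47.8000 (exercise)
Node u (S = 150): continuation = e^(−0.02)·[0.3434·0.0000 + 0.6566·15.1238] = 9.7332; exercise value = 0.0000 ≤ continuation, so V_u = 9.7332
Node d (S = 108): continuation = e^(−0.02)·[0.3434·15.1238 + 0.6566·47.8000] = 35.8536; exercise value = 37.0000 > continuation, so V_d = 37.0000 (exercise)
Node 0 (S = 120): continuation = e^(−0.02)·[0.3434·9.7332 + 0.6566·37.0000] = 27.0885; exercise value = 25.0000 ≤ continuation, so V_0 = 27.0885

$27.09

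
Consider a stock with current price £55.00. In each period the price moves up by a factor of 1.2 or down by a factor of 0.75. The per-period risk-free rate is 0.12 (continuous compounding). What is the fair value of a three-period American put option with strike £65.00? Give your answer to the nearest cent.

Risk-neutral probability p = (e^0.12 − 0.75)/(1.2 − 0.75) = 0.3775/0.4500 = 0.8389
Terminal stock prices: S_uuu = 95.04, S_uud = 59.4, S_udd = 37.12, S_ddd = 23.2
Terminal payoffs (K − S): max(-30.04, 0) = 0, max(5.6, 0) = 5.6, max(27.88, 0) = 27.88, max(41.8, 0) = 41.8
Node uu (S = 79.2): continuation = e^(−0.12)·[0.8389·0.0000 + 0.1611·5.6000] = 0.8002; exercise value = 0.0000 ≤ continuation, so V_uu = 0.8002
Node ud (S = 49.5): continuation = e^(−0.12)·[0.8389·5.6000 + 0.1611·27.8750] = 8.1498; exercise value = 15.5000 > continuation, so V_ud = 15.5000 (exercise)
Node dd (S = 30.94): continuation = e^(−0.12)·[0.8389·27.8750 + 0.1611·41.7969] = 26.7123; exercise value = 34.0625 > continuation, so V_dd = 34.0625 (exercise)
Node u (S = 66): continuation = e^(−0.12)·[0.8389·0.8002 + 0.1611·15.5000] = 2.8103; exercise value = 0.0000 ≤ continuation, so V_u = 2.8103
Node d (S = 41.25): continuation = e^(−0.12)·[0.8389·15.5000 + 0.1611·34.0625] = 16.3998; exercise value = 23.7500 > continuation, so V_d = 23.7500 (exercise)
Node 0 (S = 55): continuation = e^(−0.12)·[0.8389·2.8103 + 0.1611·23.7500] = 5.4848; exercise value = 10.0000 > continuation, so V_0 = 10.0000 (exercise)

£10.00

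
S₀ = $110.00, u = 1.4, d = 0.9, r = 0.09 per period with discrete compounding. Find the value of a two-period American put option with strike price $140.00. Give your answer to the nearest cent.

Risk-neutral probability p = (1 + 0.09 − 0.9)/(1.4 − 0.9) = 0.1900/0.5000 = 0.3800
Terminal stock prices: S_uu = 215.6, S_ud = 138.6, S_dd = 89.1
Terminal payoffs (K − S): max(-75.6, 0) = 0, max(1.4, 0) = 1.4, max(50.9, 0) = 50.9
Node u (S = 154): continuation = 1/1.09·[0.3800·0.0000 + 0.6200·1.4000] = 0.7963; exercise value = 0.0000 ≤ continuation, so V_u = 0.7963
Node d (S = 99): continuation = 1/1.09·[0.3800·1.4000 + 0.6200·50.9000] = 29.4404; exercise value = 41.0000 > continuation, so V_d = 41.0000 (exercise)
Node 0 (S = 110): continuation = 1/1.09·[0.3800·0.7963 + 0.6200·41.0000] = 23.5987; exercise value = 30.0000 > continuation, so V_0 = 30.0000 (exercise)

$30.00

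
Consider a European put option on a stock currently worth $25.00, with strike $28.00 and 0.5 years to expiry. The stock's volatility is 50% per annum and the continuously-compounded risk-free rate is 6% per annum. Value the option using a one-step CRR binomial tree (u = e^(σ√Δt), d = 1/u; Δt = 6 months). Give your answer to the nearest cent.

$5.53

CRR parameters: u = e^(σ√Δt) = e^(0.5·√0.5) = 1.4241, d = 1/u = 0.7022
Per-period rate: rΔt = 0.06·0.5 = 0.03, so R = e^0.03 = 1.0305
Risk-neutral probability p = (e^0.03 − 0.7022)/(1.4241 − 0.7022) = 0.3283/0.7219 = 0.4547
Terminal stock prices: S_u = 35.6, S_d = 17.55
Terminal payoffs (K − S): max(-7.603, 0) = 0, max(10.45, 0) = 10.45
Node 0 (S = 25): V_0 = e^(−0.03)·[0.4547·0.0000 + 0.5453·10.4453] = 5.5274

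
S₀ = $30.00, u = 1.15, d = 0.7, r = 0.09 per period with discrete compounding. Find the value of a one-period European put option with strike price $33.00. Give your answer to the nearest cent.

Risk-neutral probability p = (1 + 0.09 − 0.7)/(1.15 − 0.7) = 0.3900/0.4500 = 0.8667
Terminal stock prices: S_u = 34.5, S_d = 21
Terminal payoffs (K − S): max(-1.5, 0) = 0, max(12, 0) = 12
Node 0 (S = 30): V_0 = 1/1.09·[0.8667·0.0000 + 0.1333·12.0000] = 1.4679

$1.47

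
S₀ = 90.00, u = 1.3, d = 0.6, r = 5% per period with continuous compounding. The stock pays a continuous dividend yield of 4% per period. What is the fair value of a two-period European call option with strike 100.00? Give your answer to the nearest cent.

Per-period risk-free factor R = e^0.05 = 1.0513; dividend-adjusted growth = e^(0.05−0.04) = 1.0101.
Risk-neutral probability p = (1.0101 − 0.6)/(1.3 − 0.6) = 0.4101/0.7000 = 0.5858
Terminal stock prices: S_uu = 152.1, S_ud = 70.2, S_dd = 32.4
Terminal payoffs (S − K): max(52.1, 0) = 52.1, max(-29.8, 0) = 0, max(-67.6, 0) = 0
Node u (S = 117): V_u = e^(−0.05)·[0.5858·52.1000 + 0.4142·0.0000] = 29.0310
Node d (S = 54): V_d = e^(−0.05)·[0.5858·0.0000 + 0.4142·0.0000] = 0.0000
Node 0 (S = 90): V_0 = e^(−0.05)·[0.5858·29.0310 + 0.4142·0.0000] = 16.1766

16.18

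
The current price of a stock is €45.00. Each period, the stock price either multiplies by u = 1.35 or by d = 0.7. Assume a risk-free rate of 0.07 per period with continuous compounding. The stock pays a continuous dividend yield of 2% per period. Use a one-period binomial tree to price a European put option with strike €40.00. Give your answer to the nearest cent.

Per-period risk-free factor R = e^0.07 = 1.0725; dividend-adjusted growth = e^(0.07−0.02) = 1.0513.
Risk-neutral probability p = (1.0513 − 0.7)/(1.35 − 0.7) = 0.3513/0.6500 = 0.5404
Terminal stock prices: S_u = 60.75, S_d = 31.5
Terminal payoffs (K − S): max(-20.75, 0) = 0, max(8.5, 0) = 8.5
Node 0 (S = 45): V_0 = e^(−0.07)·[0.5404·0.0000 + 0.4596·8.5000] = 3.6424

€3.64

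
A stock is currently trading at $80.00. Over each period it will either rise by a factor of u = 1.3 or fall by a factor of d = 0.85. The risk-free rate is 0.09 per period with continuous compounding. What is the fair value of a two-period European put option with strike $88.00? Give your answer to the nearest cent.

$5.28

Risk-neutral probability p = (e^0.09 − 0.85)/(1.3 − 0.85) = 0.2442/0.4500 = 0.5426
Terminal stock prices: S_uu = 135.2, S_ud = 88.4, S_dd = 57.8
Terminal payoffs (K − S): max(-47.2, 0) = 0, max(-0.4, 0) = 0, max(30.2, 0) = 30.2
Node u (S = 104): V_u = e^(−0.09)·[0.5426·0.0000 + 0.4574·0.0000] = 0.0000
Node d (S = 68): V_d = e^(−0.09)·[0.5426·0.0000 + 0.4574·30.2000] = 12.6243
Node 0 (S = 80): V_0 = e^(−0.09)·[0.5426·0.0000 + 0.4574·12.6243] = 5.2773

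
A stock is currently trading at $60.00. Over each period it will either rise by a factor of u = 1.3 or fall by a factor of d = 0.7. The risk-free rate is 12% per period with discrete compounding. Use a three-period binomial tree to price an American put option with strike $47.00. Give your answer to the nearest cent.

$2.05

Risk-neutral probability p = (1 + 0.12 − 0.7)/(1.3 − 0.7) = 0.4200/0.6000 = 0.7000
Terminal stock prices: S_uuu = 131.8, S_uud = 70.98, S_udd = 38.22, S_ddd = 20.58
Terminal payoffs (K − S): max(-84.82, 0) = 0, max(-23.98, 0) = 0, max(8.78, 0) = 8.78, max(26.42, 0) = 26.42
Node uu (S = 101.4): continuation = 1/1.12·[0.7000·0.0000 + 0.3000·0.0000] = 0.0000; exercise value = 0.0000 ≤ continuation, so V_uu = 0.0000
Node ud (S = 54.6): continuation = 1/1.12·[0.7000·0.0000 + 0.3000·8.7800] = 2.3518; exercise value = 0.0000 ≤ continuation, so V_ud = 2.3518
Node dd (S = 29.4): continuation = 1/1.12·[0.7000·8.7800 + 0.3000·26.4200] = 12.5643; exercise value = 17.6000 > continuation, so V_dd = 17.6000 (exercise)
Node u (S = 78): continuation = 1/1.12·[0.7000·0.0000 + 0.3000·2.3518] = 0.6299; exercise value = 0.0000 ≤ continuation, so V_u = 0.6299
Node d (S = 42): continuation = 1/1.12·[0.7000·2.3518 + 0.3000·17.6000] = 6.1842; exercise value = 5.0000 ≤ continuation, so V_d = 6.1842
Node 0 (S = 60): continuation = 1/1.12·[0.7000·0.6299 + 0.3000·6.1842] = 2.0502; exercise value = 0.0000 ≤ continuation, so V_0 = 2.0502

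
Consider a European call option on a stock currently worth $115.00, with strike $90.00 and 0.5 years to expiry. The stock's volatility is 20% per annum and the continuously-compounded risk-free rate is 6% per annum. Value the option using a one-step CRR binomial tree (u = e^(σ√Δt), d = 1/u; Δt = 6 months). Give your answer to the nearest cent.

$27.66

CRR parameters: u = e^(σ√Δt) = e^(0.2·√0.5) = 1.1519, d = 1/u = 0.8681
Per-period rate: rΔt = 0.06·0.5 = 0.03, so R = e^0.03 = 1.0305
Risk-neutral probability p = (e^0.03 − 0.8681)/(1.1519 − 0.8681) = 0.1623/0.2838 = 0.5720
Terminal stock prices: S_u = 132.5, S_d = 99.83
Terminal payoffs (S − K): max(42.47, 0) = 42.47, max(9.834, 0) = 9.834
Node 0 (S = 115): V_0 = e^(−0.03)·[0.5720·42.4696 + 0.4280·9.8342] = 27.6599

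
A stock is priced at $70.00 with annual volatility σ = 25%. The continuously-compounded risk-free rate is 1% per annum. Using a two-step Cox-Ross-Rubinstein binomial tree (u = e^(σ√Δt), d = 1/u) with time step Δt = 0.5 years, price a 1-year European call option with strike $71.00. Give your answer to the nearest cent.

CRR parameters: u = e^(σ√Δt) = e^(0.25·√0.5) = 1.1934, d = 1/u = 0.8380
Per-period rate: rΔt = 0.01·0.5 = 0.005, so R = e^0.005 = 1.0050
Risk-neutral probability p = (e^0.005 − 0.8380)/(1.1934 − 0.8380) = 0.1670/0.3554 = 0.4700
Terminal stock prices: S_uu = 99.69, S_ud = 70, S_dd = 49.15
Terminal payoffs (S − K): max(28.69, 0) = 28.69, max(-1, 0) = 0, max(-21.85, 0) = 0
Node u (S = 83.54): V_u = e^(−0.005)·[0.4700·28.6883 + 0.5300·0.0000] = 13.4170
Node d (S = 58.66): V_d = e^(−0.005)·[0.4700·0.0000 + 0.5300·0.0000] = 0.0000
Node 0 (S = 70): V_0 = e^(−0.005)·[0.4700·13.4170 + 0.5300·0.0000] = 6.2749

$6.27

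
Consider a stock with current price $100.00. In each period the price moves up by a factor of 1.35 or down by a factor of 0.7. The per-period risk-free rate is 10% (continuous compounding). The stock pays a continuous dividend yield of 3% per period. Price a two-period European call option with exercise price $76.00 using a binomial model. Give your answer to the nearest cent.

Per-period risk-free factor R = e^0.1 = 1.1052; dividend-adjusted growth = e^(0.1−0.03) = 1.0725.
Risk-neutral probability p = (1.0725 − 0.7)/(1.35 − 0.7) = 0.3725/0.6500 = 0.5731
Terminal stock prices: S_uu = 182.3, S_ud = 94.5, S_dd = 49
Terminal payoffs (S − K): max(106.3, 0) = 106.3, max(18.5, 0) = 18.5, max(-27, 0) = 0
Node u (S = 135): V_u = e^(−0.1)·[0.5731·106.2500 + 0.4269·18.5000] = 62.2425
Node d (S = 70): V_d = e^(−0.1)·[0.5731·18.5000 + 0.4269·0.0000] = 9.5932
Node 0 (S = 100): V_0 = e^(−0.1)·[0.5731·62.2425 + 0.4269·9.5932] = 35.9817

$35.98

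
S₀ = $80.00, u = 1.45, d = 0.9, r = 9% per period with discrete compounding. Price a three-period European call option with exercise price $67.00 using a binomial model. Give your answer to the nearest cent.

$30.14

Risk-neutral probability p = (1 + 0.09 − 0.9)/(1.45 − 0.9) = 0.1900/0.5500 = 0.3455
Terminal stock prices: S_uuu = 243.9, S_uud = 151.4, S_udd = 93.96, S_ddd = 58.32
Terminal payoffs (S − K): max(176.9, 0) = 176.9, max(84.38, 0) = 84.38, max(26.96, 0) = 26.96, max(-8.68, 0) = 0
Node uu (S = 168.2): V_uu = 1/1.09·[0.3455·176.8900 + 0.6545·84.3800] = 106.7321
Node ud (S = 104.4): V_ud = 1/1.09·[0.3455·84.3800 + 0.6545·26.9600] = 42.9321
Node dd (S = 64.8): V_dd = 1/1.09·[0.3455·26.9600 + 0.6545·0.0000] = 8.5445
Node u (S = 116): V_u = 1/1.09·[0.3455·106.7321 + 0.6545·42.9321] = 59.6074
Node d (S = 72): V_d = 1/1.09·[0.3455·42.9321 + 0.6545·8.5445] = 18.7375
Node 0 (S = 80): V_0 = 1/1.09·[0.3455·59.6074 + 0.6545·18.7375] = 30.1433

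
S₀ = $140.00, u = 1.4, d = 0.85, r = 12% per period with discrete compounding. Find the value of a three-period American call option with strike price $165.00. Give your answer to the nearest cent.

$36.33

Risk-neutral probability p = (1 + 0.12 − 0.85)/(1.4 − 0.85) = 0.2700/0.5500 = 0.4909
Terminal stock prices: S_uuu = 384.2, S_uud = 233.2, S_udd = 141.6, S_ddd = 85.98
Terminal payoffs (S − K): max(219.2, 0) = 219.2, max(68.24, 0) = 68.24, max(-23.39, 0) = 0, max(-79.02, 0) = 0
Node uu (S = 274.4): continuation = 1/1.12·[0.4909·219.1600 + 0.5091·68.2400] = 127.0786; exercise value = 109.4000 ≤ continuation, so V_uu = 127.0786
Node ud (S = 166.6): continuation = 1/1.12·[0.4909·68.2400 + 0.5091·0.0000] = 29.9104; exercise value = 1.6000 ≤ continuation, so V_ud = 29.9104
Node dd (S = 101.1): continuation = 1/1.12·[0.4909·0.0000 + 0.5091·0.0000] = 0.0000; exercise value = 0.0000 ≤ continuation, so V_dd = 0.0000
Node u (S = 196): continuation = 1/1.12·[0.4909·127.0786 + 0.5091·29.9104] = 69.2957; exercise value = 31.0000 ≤ continuation, so V_u = 69.2957
Node d (S = 119): continuation = 1/1.12·[0.4909·29.9104 + 0.5091·0.0000] = 13.1101; exercise value = 0.0000 ≤ continuation, so V_d = 13.1101
Node 0 (S = 140): continuation = 1/1.12·[0.4909·69.2957 + 0.5091·13.1101] = 36.3322; exercise value = 0.0000 ≤ continuation, so V_0 = 36.3322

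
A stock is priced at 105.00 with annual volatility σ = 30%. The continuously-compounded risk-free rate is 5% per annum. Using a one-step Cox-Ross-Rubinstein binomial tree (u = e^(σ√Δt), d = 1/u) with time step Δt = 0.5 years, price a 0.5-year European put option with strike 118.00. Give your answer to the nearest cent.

15.92

CRR parameters: u = e^(σ√Δt) = e^(0.3·√0.5) = 1.2363, d = 1/u = 0.8089
Per-period rate: rΔt = 0.05·0.5 = 0.025, so R = e^0.025 = 1.0253
Risk-neutral probability p = (e^0.025 − 0.8089)/(1.2363 − 0.8089) = 0.2165/0.4275 = 0.5064
Terminal stock prices: S_u = 129.8, S_d = 84.93
Terminal payoffs (K − S): max(-11.81, 0) = 0, max(33.07, 0) = 33.07
Node 0 (S = 105): V_0 = e^(−0.025)·[0.5064·0.0000 + 0.4936·33.0699] = 15.9207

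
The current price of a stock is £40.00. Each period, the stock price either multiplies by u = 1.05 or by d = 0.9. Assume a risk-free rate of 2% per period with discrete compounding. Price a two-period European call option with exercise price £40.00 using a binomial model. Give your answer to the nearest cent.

£2.52

Risk-neutral probability p = (1 + 0.02 − 0.9)/(1.05 − 0.9) = 0.1200/0.1500 = 0.8000
Terminal stock prices: S_uu = 44.1, S_ud = 37.8, S_dd = 32.4
Terminal payoffs (S − K): max(4.1, 0) = 4.1, max(-2.2, 0) = 0, max(-7.6, 0) = 0
Node u (S = 42): V_u = 1/1.02·[0.8000·4.1000 + 0.2000·0.0000] = 3.2157
Node d (S = 36): V_d = 1/1.02·[0.8000·0.0000 + 0.2000·0.0000] = 0.0000
Node 0 (S = 40): V_0 = 1/1.02·[0.8000·3.2157 + 0.2000·0.0000] = 2.5221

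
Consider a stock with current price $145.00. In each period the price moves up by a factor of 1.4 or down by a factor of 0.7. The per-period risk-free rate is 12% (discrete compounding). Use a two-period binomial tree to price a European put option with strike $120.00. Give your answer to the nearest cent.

Risk-neutral probability p = (1 + 0.12 − 0.7)/(1.4 − 0.7) = 0.4200/0.7000 = 0.6000
Terminal stock prices: S_uu = 284.2, S_ud = 142.1, S_dd = 71.05
Terminal payoffs (K − S): max(-164.2, 0) = 0, max(-22.1, 0) = 0, max(48.95, 0) = 48.95
Node u (S = 203): V_u = 1/1.12·[0.6000·0.0000 + 0.4000·0.0000] = 0.0000
Node d (S = 101.5): V_d = 1/1.12·[0.6000·0.0000 + 0.4000·48.9500] = 17.4821
Node 0 (S = 145): V_0 = 1/1.12·[0.6000·0.0000 + 0.4000·17.4821] = 6.2436

$6.24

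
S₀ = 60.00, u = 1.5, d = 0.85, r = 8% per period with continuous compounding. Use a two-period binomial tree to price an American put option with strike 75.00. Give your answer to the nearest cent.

15.00

Risk-neutral probability p = (e^0.08 − 0.85)/(1.5 − 0.85) = 0.2333/0.6500 = 0.3589
Terminal stock prices: S_uu = 135, S_ud = 76.5, S_dd = 43.35
Terminal payoffs (K − S): max(-60, 0) = 0, max(-1.5, 0) = 0, max(31.65, 0) = 31.65
Node u (S = 90): continuation = e^(−0.08)·[0.3589·0.0000 + 0.6411·0.0000] = 0.0000; exercise value = 0.0000 ≤ continuation, so V_u = 0.0000
Node d (S = 51): continuation = e^(−0.08)·[0.3589·0.0000 + 0.6411·31.6500] = 18.7307; exercise value = 24.0000 > continuation, so V_d = 24.0000 (exercise)
Node 0 (S = 60): continuation = e^(−0.08)·[0.3589·0.0000 + 0.6411·24.0000] = 14.2034; exercise value = 15.0000 > continuation, so V_0 = 15.0000 (exercise)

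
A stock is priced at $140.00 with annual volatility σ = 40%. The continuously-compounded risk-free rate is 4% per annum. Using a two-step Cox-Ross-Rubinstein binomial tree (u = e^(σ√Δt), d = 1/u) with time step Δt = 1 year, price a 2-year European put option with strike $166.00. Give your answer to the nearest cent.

CRR parameters: u = e^(σ√Δt) = e^(0.4·√1) = 1.4918, d = 1/u = 0.6703
Per-period rate: rΔt = 0.04·1 = 0.04, so R = e^0.04 = 1.0408
Risk-neutral probability p = (e^0.04 − 0.6703)/(1.4918 − 0.6703) = 0.3705/0.8215 = 0.4510
Terminal stock prices: S_uu = 311.6, S_ud = 140, S_dd = 62.91
Terminal payoffs (K − S): max(-145.6, 0) = 0, max(26, 0) = 26, max(103.1, 0) = 103.1
Node u (S = 208.9): V_u = e^(−0.04)·[0.4510·0.0000 + 0.5490·26.0000] = 13.7145
Node d (S = 93.84): V_d = e^(−0.04)·[0.4510·26.0000 + 0.5490·103.0939] = 65.6462
Node 0 (S = 140): V_0 = e^(−0.04)·[0.4510·13.7145 + 0.5490·65.6462] = 40.5699

$40.57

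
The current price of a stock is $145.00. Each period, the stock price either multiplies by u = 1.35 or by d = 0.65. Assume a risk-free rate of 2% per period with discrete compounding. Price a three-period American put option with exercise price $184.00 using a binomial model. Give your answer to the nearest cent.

$56.59

Risk-neutral probability p = (1 + 0.02 − 0.65)/(1.35 − 0.65) = 0.3700/0.7000 = 0.5286
Terminal stock prices: S_uuu = 356.8, S_uud = 171.8, S_udd = 82.7, S_ddd = 39.82
Terminal payoffs (K − S): max(-172.8, 0) = 0, max(12.23, 0) = 12.23, max(101.3, 0) = 101.3, max(144.2, 0) = 144.2
Node uu (S = 264.3): continuation = 1/1.02·[0.5286·0.0000 + 0.4714·12.2294] = 5.6522; exercise value = 0.0000 ≤ continuation, so V_uu = 5.6522
Node ud (S = 127.2): continuation = 1/1.02·[0.5286·12.2294 + 0.4714·101.2956] = 53.1547; exercise value = 56.7625 > continuation, so V_ud = 56.7625 (exercise)
Node dd (S = 61.26): continuation = 1/1.02·[0.5286·101.2956 + 0.4714·144.1794] = 119.1297; exercise value = 122.7375 > continuation, so V_dd = 122.7375 (exercise)
Node u (S = 195.8): continuation = 1/1.02·[0.5286·5.6522 + 0.4714·56.7625] = 29.1638; exercise value = 0.0000 ≤ continuation, so V_u = 29.1638
Node d (S = 94.25): continuation = 1/1.02·[0.5286·56.7625 + 0.4714·122.7375] = 86.1422; exercise value = 89.7500 > continuation, so V_d = 89.7500 (exercise)
Node 0 (S = 145): continuation = 1/1.02·[0.5286·29.1638 + 0.4714·89.7500] = 56.5940; exercise value = 39.0000 ≤ continuation, so V_0 = 56.5940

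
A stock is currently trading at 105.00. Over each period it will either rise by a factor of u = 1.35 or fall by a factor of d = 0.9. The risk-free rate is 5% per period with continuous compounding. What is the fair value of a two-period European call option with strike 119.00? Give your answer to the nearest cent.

Risk-neutral probability p = (e^0.05 − 0.9)/(1.35 − 0.9) = 0.1513/0.4500 = 0.3362
Terminal stock prices: S_uu = 191.4, S_ud = 127.6, S_dd = 85.05
Terminal payoffs (S − K): max(72.36, 0) = 72.36, max(8.575, 0) = 8.575, max(-33.95, 0) = 0
Node u (S = 141.8): V_u = e^(−0.05)·[0.3362·72.3625 + 0.6638·8.5750] = 28.5537
Node d (S = 94.5): V_d = e^(−0.05)·[0.3362·8.5750 + 0.6638·0.0000] = 2.7420
Node 0 (S = 105): V_0 = e^(−0.05)·[0.3362·28.5537 + 0.6638·2.7420] = 10.8619

10.86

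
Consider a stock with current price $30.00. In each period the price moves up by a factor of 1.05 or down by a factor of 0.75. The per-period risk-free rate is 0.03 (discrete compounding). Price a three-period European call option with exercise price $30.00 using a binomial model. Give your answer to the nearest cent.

$3.52

Risk-neutral probability p = (1 + 0.03 − 0.75)/(1.05 − 0.75) = 0.2800/0.3000 = 0.9333
Terminal stock prices: S_uuu = 34.73, S_uud = 24.81, S_udd = 17.72, S_ddd = 12.66
Terminal payoffs (S − K): max(4.729, 0) = 4.729, max(-5.194, 0) = 0, max(-12.28, 0) = 0, max(-17.34, 0) = 0
Node uu (S = 33.08): V_uu = 1/1.03·[0.9333·4.7288 + 0.0667·0.0000] = 4.2850
Node ud (S = 23.62): V_ud = 1/1.03·[0.9333·0.0000 + 0.0667·0.0000] = 0.0000
Node dd (S = 16.88): V_dd = 1/1.03·[0.9333·0.0000 + 0.0667·0.0000] = 0.0000
Node u (S = 31.5): V_u = 1/1.03·[0.9333·4.2850 + 0.0667·0.0000] = 3.8828
Node d (S = 22.5): V_d = 1/1.03·[0.9333·0.0000 + 0.0667·0.0000] = 0.0000
Node 0 (S = 30): V_0 = 1/1.03·[0.9333·3.8828 + 0.0667·0.0000] = 3.5184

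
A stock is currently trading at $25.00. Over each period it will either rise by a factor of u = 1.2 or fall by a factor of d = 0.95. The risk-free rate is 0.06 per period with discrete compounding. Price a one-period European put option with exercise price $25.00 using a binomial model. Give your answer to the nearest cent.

$0.66

Risk-neutral probability p = (1 + 0.06 − 0.95)/(1.2 − 0.95) = 0.1100/0.2500 = 0.4400
Terminal stock prices: S_u = 30, S_d = 23.75
Terminal payoffs (K − S): max(-5, 0) = 0, max(1.25, 0) = 1.25
Node 0 (S = 25): V_0 = 1/1.06·[0.4400·0.0000 + 0.5600·1.2500] = 0.6604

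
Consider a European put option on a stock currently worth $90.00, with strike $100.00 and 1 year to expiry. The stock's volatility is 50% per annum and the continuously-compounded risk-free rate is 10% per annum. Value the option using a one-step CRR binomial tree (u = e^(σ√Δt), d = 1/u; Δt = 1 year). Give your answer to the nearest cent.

CRR parameters: u = e^(σ√Δt) = e^(0.5·√1) = 1.6487, d = 1/u = 0.6065
Per-period rate: rΔt = 0.1·1 = 0.1, so R = e^0.1 = 1.1052
Risk-neutral probability p = (e^0.1 − 0.6065)/(1.6487 − 0.6065) = 0.4986/1.0422 = 0.4785
Terminal stock prices: S_u = 148.4, S_d = 54.59
Terminal payoffs (K − S): max(-48.38, 0) = 0, max(45.41, 0) = 45.41
Node 0 (S = 90): V_0 = e^(−0.1)·[0.4785·0.0000 + 0.5215·45.4122] = 21.4307

$21.43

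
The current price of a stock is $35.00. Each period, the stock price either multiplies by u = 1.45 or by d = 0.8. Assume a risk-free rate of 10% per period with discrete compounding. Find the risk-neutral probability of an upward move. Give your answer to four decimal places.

p = 0.4615

Risk-neutral probability p = (1 + 0.1 − 0.8)/(1.45 − 0.8) = 0.3000/0.6500 = 0.4615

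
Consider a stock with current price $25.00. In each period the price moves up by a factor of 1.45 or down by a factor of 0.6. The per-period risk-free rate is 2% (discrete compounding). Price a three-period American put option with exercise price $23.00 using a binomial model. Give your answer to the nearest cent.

$5.81

Risk-neutral probability p = (1 + 0.02 − 0.6)/(1.45 − 0.6) = 0.4200/0.8500 = 0.4941
Terminal stock prices: S_uuu = 76.22, S_uud = 31.54, S_udd = 13.05, S_ddd = 5.4
Terminal payoffs (K − S): max(-53.22, 0) = 0, max(-8.537, 0) = 0, max(9.95, 0) = 9.95, max(17.6, 0) = 17.6
Node uu (S = 52.56): continuation = 1/1.02·[0.4941·0.0000 + 0.5059·0.0000] = 0.0000; exercise value = 0.0000 ≤ continuation, so V_uu = 0.0000
Node ud (S = 21.75): continuation = 1/1.02·[0.4941·0.0000 + 0.5059·9.9500] = 4.9348; exercise value = 1.2500 ≤ continuation, so V_ud = 4.9348
Node dd (S = 9): continuation = 1/1.02·[0.4941·9.9500 + 0.5059·17.6000] = 13.5490; exercise value = 14.0000 > continuation, so V_dd = 14.0000 (exercise)
Node u (S = 36.25): continuation = 1/1.02·[0.4941·0.0000 + 0.5059·4.9348] = 2.4475; exercise value = 0.0000 ≤ continuation, so V_u = 2.4475
Node d (S = 15): continuation = 1/1.02·[0.4941·4.9348 + 0.5059·14.0000] = 9.3341; exercise value = 8.0000 ≤ continuation, so V_d = 9.3341
Node 0 (S = 25): continuation = 1/1.02·[0.4941·2.4475 + 0.5059·9.3341] = 5.8150; exercise value = 0.0000 ≤ continuation, so V_0 = 5.8150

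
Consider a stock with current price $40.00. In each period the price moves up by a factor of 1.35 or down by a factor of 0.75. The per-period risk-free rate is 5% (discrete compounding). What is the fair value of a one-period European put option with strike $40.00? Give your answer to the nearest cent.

$4.76

Risk-neutral probability p = (1 + 0.05 − 0.75)/(1.35 − 0.75) = 0.3000/0.6000 = 0.5000
Terminal stock prices: S_u = 54, S_d = 30
Terminal payoffs (K − S): max(-14, 0) = 0, max(10, 0) = 10
Node 0 (S = 40): V_0 = 1/1.05·[0.5000·0.0000 + 0.5000·10.0000] = 4.7619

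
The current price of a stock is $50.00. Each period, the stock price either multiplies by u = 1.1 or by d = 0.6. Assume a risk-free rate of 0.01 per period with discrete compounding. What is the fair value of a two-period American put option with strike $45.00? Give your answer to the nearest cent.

Risk-neutral probability p = (1 + 0.01 − 0.6)/(1.1 − 0.6) = 0.4100/0.5000 = 0.8200
Terminal stock prices: S_uu = 60.5, S_ud = 33, S_dd = 18
Terminal payoffs (K − S): max(-15.5, 0) = 0, max(12, 0) = 12, max(27, 0) = 27
Node u (S = 55): continuation = 1/1.01·[0.8200·0.0000 + 0.1800·12.0000] = 2.1386; exercise value = 0.0000 ≤ continuation, so V_u = 2.1386
Node d (S = 30): continuation = 1/1.01·[0.8200·12.0000 + 0.1800·27.0000] = 14.5545; exercise value = 15.0000 > continuation, so V_d = 15.0000 (exercise)
Node 0 (S = 50): continuation = 1/1.01·[0.8200·2.1386 + 0.1800·15.0000] = 4.4096; exercise value = 0.0000 ≤ continuation, so V_0 = 4.4096

$4.41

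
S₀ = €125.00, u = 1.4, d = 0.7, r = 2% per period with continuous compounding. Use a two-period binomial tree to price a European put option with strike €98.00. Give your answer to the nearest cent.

Risk-neutral probability p = (e^0.02 − 0.7)/(1.4 − 0.7) = 0.3202/0.7000 = 0.4574
Terminal stock prices: S_uu = 245, S_ud = 122.5, S_dd = 61.25
Terminal payoffs (K − S): max(-147, 0) = 0, max(-24.5, 0) = 0, max(36.75, 0) = 36.75
Node u (S = 175): V_u = e^(−0.02)·[0.4574·0.0000 + 0.5426·0.0000] = 0.0000
Node d (S = 87.5): V_d = e^(−0.02)·[0.4574·0.0000 + 0.5426·36.7500] = 19.5446
Node 0 (S = 125): V_0 = e^(−0.02)·[0.4574·0.0000 + 0.5426·19.5446] = 10.3943

€10.39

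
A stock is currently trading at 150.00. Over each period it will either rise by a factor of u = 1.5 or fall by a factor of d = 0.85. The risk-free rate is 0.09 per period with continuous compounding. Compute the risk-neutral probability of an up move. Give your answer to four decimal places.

p = 0.3757

Risk-neutral probability p = (e^0.09 − 0.85)/(1.5 − 0.85) = 0.2442/0.6500 = 0.3757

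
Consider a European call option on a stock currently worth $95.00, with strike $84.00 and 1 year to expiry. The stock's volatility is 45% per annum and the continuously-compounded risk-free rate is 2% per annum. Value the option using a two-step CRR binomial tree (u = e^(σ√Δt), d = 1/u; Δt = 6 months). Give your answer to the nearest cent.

$23.16

CRR parameters: u = e^(σ√Δt) = e^(0.45·√0.5) = 1.3746, d = 1/u = 0.7275
Per-period rate: rΔt = 0.02·0.5 = 0.01, so R = e^0.01 = 1.0101
Risk-neutral probability p = (e^0.01 − 0.7275)/(1.3746 − 0.7275) = 0.2826/0.6472 = 0.4366
Terminal stock prices: S_uu = 179.5, S_ud = 95, S_dd = 50.27
Terminal payoffs (S − K): max(95.52, 0) = 95.52, max(11, 0) = 11, max(-33.73, 0) = 0
Node u (S = 130.6): V_u = e^(−0.01)·[0.4366·95.5176 + 0.5634·11.0000] = 47.4274
Node d (S = 69.11): V_d = e^(−0.01)·[0.4366·11.0000 + 0.5634·0.0000] = 4.7553
Node 0 (S = 95): V_0 = e^(−0.01)·[0.4366·47.4274 + 0.5634·4.7553] = 23.1551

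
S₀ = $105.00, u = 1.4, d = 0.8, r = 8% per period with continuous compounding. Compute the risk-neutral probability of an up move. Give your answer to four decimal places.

p = 0.4721

Risk-neutral probability p = (e^0.08 − 0.8)/(1.4 − 0.8) = 0.2833/0.6000 = 0.4721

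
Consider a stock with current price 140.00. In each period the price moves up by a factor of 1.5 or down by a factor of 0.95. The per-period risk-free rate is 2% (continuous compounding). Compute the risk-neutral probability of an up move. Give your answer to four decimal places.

p = 0.1276

Risk-neutral probability p = (e^0.02 − 0.95)/(1.5 − 0.95) = 0.0702/0.5500 = 0.1276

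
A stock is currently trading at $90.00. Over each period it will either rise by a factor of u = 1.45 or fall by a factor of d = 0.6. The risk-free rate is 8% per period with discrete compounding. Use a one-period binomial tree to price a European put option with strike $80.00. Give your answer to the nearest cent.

Risk-neutral probability p = (1 + 0.08 − 0.6)/(1.45 − 0.6) = 0.4800/0.8500 = 0.5647
Terminal stock prices: S_u = 130.5, S_d = 54
Terminal payoffs (K − S): max(-50.5, 0) = 0, max(26, 0) = 26
Node 0 (S = 90): V_0 = 1/1.08·[0.5647·0.0000 + 0.4353·26.0000] = 10.4793

$10.48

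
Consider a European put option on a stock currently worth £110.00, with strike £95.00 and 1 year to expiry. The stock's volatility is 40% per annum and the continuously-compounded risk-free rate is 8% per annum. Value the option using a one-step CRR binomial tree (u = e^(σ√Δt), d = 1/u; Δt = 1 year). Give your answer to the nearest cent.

£9.76

CRR parameters: u = e^(σ√Δt) = e^(0.4·√1) = 1.4918, d = 1/u = 0.6703
Per-period rate: rΔt = 0.08·1 = 0.08, so R = e^0.08 = 1.0833
Risk-neutral probability p = (e^0.08 − 0.6703)/(1.4918 − 0.6703) = 0.4130/0.8215 = 0.5027
Terminal stock prices: S_u = 164.1, S_d = 73.74
Terminal payoffs (K − S): max(-69.1, 0) = 0, max(21.26, 0) = 21.26
Node 0 (S = 110): V_0 = e^(−0.08)·[0.5027·0.0000 + 0.4973·21.2648] = 9.7620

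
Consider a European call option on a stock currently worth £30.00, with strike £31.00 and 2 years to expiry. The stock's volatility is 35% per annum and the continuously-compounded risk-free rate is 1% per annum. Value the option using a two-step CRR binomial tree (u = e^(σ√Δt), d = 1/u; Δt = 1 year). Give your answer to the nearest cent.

CRR parameters: u = e^(σ√Δt) = e^(0.35·√1) = 1.4191, d = 1/u = 0.7047
Per-period rate: rΔt = 0.01·1 = 0.01, so R = e^0.01 = 1.0101
Risk-neutral probability p = (e^0.01 − 0.7047)/(1.4191 − 0.7047) = 0.3054/0.7144 = 0.4275
Terminal stock prices: S_uu = 60.41, S_ud = 30, S_dd = 14.9
Terminal payoffs (S − K): max(29.41, 0) = 29.41, max(-1, 0) = 0, max(-16.1, 0) = 0
Node u (S = 42.57): V_u = e^(−0.01)·[0.4275·29.4126 + 0.5725·0.0000] = 12.4473
Node d (S = 21.14): V_d = e^(−0.01)·[0.4275·0.0000 + 0.5725·0.0000] = 0.0000
Node 0 (S = 30): V_0 = e^(−0.01)·[0.4275·12.4473 + 0.5725·0.0000] = 5.2677

£5.27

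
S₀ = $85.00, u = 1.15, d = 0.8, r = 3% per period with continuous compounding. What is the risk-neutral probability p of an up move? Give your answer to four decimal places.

p = 0.6584

Risk-neutral probability p = (e^0.03 − 0.8)/(1.15 − 0.8) = 0.2305/0.3500 = 0.6584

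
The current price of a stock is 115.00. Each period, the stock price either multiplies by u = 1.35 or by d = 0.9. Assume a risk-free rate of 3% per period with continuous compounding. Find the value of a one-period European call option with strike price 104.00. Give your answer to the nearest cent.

14.42

Risk-neutral probability p = (e^0.03 − 0.9)/(1.35 − 0.9) = 0.1305/0.4500 = 0.2899
Terminal stock prices: S_u = 155.2, S_d = 103.5
Terminal payoffs (S − K): max(51.25, 0) = 51.25, max(-0.5, 0) = 0
Node 0 (S = 115): V_0 = e^(−0.03)·[0.2899·51.2500 + 0.7101·0.0000] = 14.4182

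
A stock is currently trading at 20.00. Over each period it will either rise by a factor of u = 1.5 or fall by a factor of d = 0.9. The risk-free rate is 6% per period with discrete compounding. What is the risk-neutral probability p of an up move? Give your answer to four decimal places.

Risk-neutral probability p = (1 + 0.06 − 0.9)/(1.5 − 0.9) = 0.1600/0.6000 = 0.2667

p = 0.2667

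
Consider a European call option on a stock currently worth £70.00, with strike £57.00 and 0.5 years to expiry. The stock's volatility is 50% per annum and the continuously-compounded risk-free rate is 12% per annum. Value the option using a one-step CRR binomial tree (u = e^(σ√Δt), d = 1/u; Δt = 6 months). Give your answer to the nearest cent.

CRR parameters: u = e^(σ√Δt) = e^(0.5·√0.5) = 1.4241, d = 1/u = 0.7022
Per-period rate: rΔt = 0.12·0.5 = 0.06, so R = e^0.06 = 1.0618
Risk-neutral probability p = (e^0.06 − 0.7022)/(1.4241 − 0.7022) = 0.3596/0.7219 = 0.4982
Terminal stock prices: S_u = 99.69, S_d = 49.15
Terminal payoffs (S − K): max(42.69, 0) = 42.69, max(-7.847, 0) = 0
Node 0 (S = 70): V_0 = e^(−0.06)·[0.4982·42.6883 + 0.5018·0.0000] = 20.0278

£20.03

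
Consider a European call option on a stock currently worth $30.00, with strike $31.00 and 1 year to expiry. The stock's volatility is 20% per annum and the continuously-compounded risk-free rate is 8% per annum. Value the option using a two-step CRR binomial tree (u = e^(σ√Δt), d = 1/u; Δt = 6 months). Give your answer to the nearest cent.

CRR parameters: u = e^(σ√Δt) = e^(0.2·√0.5) = 1.1519, d = 1/u = 0.8681
Per-period rate: rΔt = 0.08·0.5 = 0.04, so R = e^0.04 = 1.0408
Risk-neutral probability p = (e^0.04 − 0.8681)/(1.1519 − 0.8681) = 0.1727/0.2838 = 0.6085
Terminal stock prices: S_uu = 39.81, S_ud = 30, S_dd = 22.61
Terminal payoffs (S − K): max(8.807, 0) = 8.807, max(-1, 0) = 0, max(-8.391, 0) = 0
Node u (S = 34.56): V_u = e^(−0.04)·[0.6085·8.8069 + 0.3915·0.0000] = 5.1490
Node d (S = 26.04): V_d = e^(−0.04)·[0.6085·0.0000 + 0.3915·0.0000] = 0.0000
Node 0 (S = 30): V_0 = e^(−0.04)·[0.6085·5.1490 + 0.3915·0.0000] = 3.0103

$3.01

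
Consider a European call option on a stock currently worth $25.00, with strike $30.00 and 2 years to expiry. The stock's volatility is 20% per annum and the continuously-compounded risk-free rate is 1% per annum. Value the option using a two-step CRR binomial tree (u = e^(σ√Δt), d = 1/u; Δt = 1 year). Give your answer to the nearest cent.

$1.61

CRR parameters: u = e^(σ√Δt) = e^(0.2·√1) = 1.2214, d = 1/u = 0.8187
Per-period rate: rΔt = 0.01·1 = 0.01, so R = e^0.01 = 1.0101
Risk-neutral probability p = (e^0.01 − 0.8187)/(1.2214 − 0.8187) = 0.1913/0.4027 = 0.4751
Terminal stock prices: S_uu = 37.3, S_ud = 25, S_dd = 16.76
Terminal payoffs (S − K): max(7.296, 0) = 7.296, max(-5, 0) = 0, max(-13.24, 0) = 0
Node u (S = 30.54): V_u = e^(−0.01)·[0.4751·7.2956 + 0.5249·0.0000] = 3.4318
Node d (S = 20.47): V_d = e^(−0.01)·[0.4751·0.0000 + 0.5249·0.0000] = 0.0000
Node 0 (S = 25): V_0 = e^(−0.01)·[0.4751·3.4318 + 0.5249·0.0000] = 1.6143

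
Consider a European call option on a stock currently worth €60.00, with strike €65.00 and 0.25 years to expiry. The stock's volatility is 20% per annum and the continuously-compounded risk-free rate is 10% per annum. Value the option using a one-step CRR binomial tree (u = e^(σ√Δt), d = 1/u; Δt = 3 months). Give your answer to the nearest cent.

€0.77

CRR parameters: u = e^(σ√Δt) = e^(0.2·√0.25) = 1.1052, d = 1/u = 0.9048
Per-period rate: rΔt = 0.1·0.25 = 0.025, so R = e^0.025 = 1.0253
Risk-neutral probability p = (e^0.025 − 0.9048)/(1.1052 − 0.9048) = 0.1205/0.2003 = 0.6014
Terminal stock prices: S_u = 66.31, S_d = 54.29
Terminal payoffs (S − K): max(1.31, 0) = 1.31, max(-10.71, 0) = 0
Node 0 (S = 60): V_0 = e^(−0.025)·[0.6014·1.3103 + 0.3986·0.0000] = 0.7685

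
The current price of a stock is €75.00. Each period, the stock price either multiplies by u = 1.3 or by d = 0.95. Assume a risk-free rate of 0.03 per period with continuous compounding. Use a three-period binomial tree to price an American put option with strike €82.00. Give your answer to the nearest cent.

€8.03

Risk-neutral probability p = (e^0.03 − 0.95)/(1.3 − 0.95) = 0.0805/0.3500 = 0.2299
Terminal stock prices: S_uuu = 164.8, S_uud = 120.4, S_udd = 87.99, S_ddd = 64.3
Terminal payoffs (K − S): max(-82.78, 0) = 0, max(-38.41, 0) = 0, max(-5.994, 0) = 0, max(17.7, 0) = 17.7
Node uu (S = 126.8): continuation = e^(−0.03)·[0.2299·0.0000 + 0.7701·0.0000] = 0.0000; exercise value = 0.0000 ≤ continuation, so V_uu = 0.0000
Node ud (S = 92.62): continuation = e^(−0.03)·[0.2299·0.0000 + 0.7701·0.0000] = 0.0000; exercise value = 0.0000 ≤ continuation, so V_ud = 0.0000
Node dd (S = 67.69): continuation = e^(−0.03)·[0.2299·0.0000 + 0.7701·17.6969] = 13.2261; exercise value = 14.3125 > continuation, so V_dd = 14.3125 (exercise)
Node u (S = 97.5): continuation = e^(−0.03)·[0.2299·0.0000 + 0.7701·0.0000] = 0.0000; exercise value = 0.0000 ≤ continuation, so V_u = 0.0000
Node d (S = 71.25): continuation = e^(−0.03)·[0.2299·0.0000 + 0.7701·14.3125] = 10.6967; exercise value = 10.7500 > continuation, so V_d = 10.7500 (exercise)
Node 0 (S = 75): continuation = e^(−0.03)·[0.2299·0.0000 + 0.7701·10.7500] = 8.0342; exercise value = 7.0000 ≤ continuation, so V_0 = 8.0342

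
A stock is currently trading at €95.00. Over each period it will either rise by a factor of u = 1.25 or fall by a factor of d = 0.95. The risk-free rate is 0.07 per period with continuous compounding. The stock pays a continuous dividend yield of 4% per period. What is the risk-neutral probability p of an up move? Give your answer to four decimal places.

Per-period risk-free factor R = e^0.07 = 1.0725; dividend-adjusted growth = e^(0.07−0.04) = 1.0305.
Risk-neutral probability p = (1.0305 − 0.95)/(1.25 − 0.95) = 0.0805/0.3000 = 0.2682

p = 0.2682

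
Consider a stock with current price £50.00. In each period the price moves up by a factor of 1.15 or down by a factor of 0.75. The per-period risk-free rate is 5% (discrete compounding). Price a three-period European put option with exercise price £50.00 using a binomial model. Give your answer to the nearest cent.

£2.68

Risk-neutral probability p = (1 + 0.05 − 0.75)/(1.15 − 0.75) = 0.3000/0.4000 = 0.7500
Terminal stock prices: S_uuu = 76.04, S_uud = 49.59, S_udd = 32.34, S_ddd = 21.09
Terminal payoffs (K − S): max(-26.04, 0) = 0, max(0.4063, 0) = 0.4063, max(17.66, 0) = 17.66, max(28.91, 0) = 28.91
Node uu (S = 66.12): V_uu = 1/1.05·[0.7500·0.0000 + 0.2500·0.4063] = 0.0967
Node ud (S = 43.12): V_ud = 1/1.05·[0.7500·0.4063 + 0.2500·17.6563] = 4.4940
Node dd (S = 28.12): V_dd = 1/1.05·[0.7500·17.6563 + 0.2500·28.9062] = 19.4940
Node u (S = 57.5): V_u = 1/1.05·[0.7500·0.0967 + 0.2500·4.4940] = 1.1391
Node d (S = 37.5): V_d = 1/1.05·[0.7500·4.4940 + 0.2500·19.4940] = 7.8515
Node 0 (S = 50): V_0 = 1/1.05·[0.7500·1.1391 + 0.2500·7.8515] = 2.6830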